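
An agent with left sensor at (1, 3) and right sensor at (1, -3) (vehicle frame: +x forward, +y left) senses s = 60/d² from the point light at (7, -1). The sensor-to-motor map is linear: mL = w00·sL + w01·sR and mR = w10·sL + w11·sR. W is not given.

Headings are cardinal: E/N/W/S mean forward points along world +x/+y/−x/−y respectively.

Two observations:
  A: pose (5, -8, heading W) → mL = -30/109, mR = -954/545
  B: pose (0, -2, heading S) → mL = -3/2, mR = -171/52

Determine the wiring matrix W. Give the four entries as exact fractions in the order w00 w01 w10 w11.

obs A: pose=(5,-8,W) → sL=60/109, sR=12/5, mL=-30/109, mR=-954/545
obs B: pose=(0,-2,S) → sL=3, sR=15/26, mL=-3/2, mR=-171/52
sensor matrix S = [[60/109, 12/5], [3, 15/26]]; det S = -48762/7085
solve [mL_A; mL_B] = S·[w00; w01] and [mR_A; mR_B] = S·[w10; w11]:
  w00 = -1/2, w01 = 0, w10 = -1, w11 = -1/2

-1/2 0 -1 -1/2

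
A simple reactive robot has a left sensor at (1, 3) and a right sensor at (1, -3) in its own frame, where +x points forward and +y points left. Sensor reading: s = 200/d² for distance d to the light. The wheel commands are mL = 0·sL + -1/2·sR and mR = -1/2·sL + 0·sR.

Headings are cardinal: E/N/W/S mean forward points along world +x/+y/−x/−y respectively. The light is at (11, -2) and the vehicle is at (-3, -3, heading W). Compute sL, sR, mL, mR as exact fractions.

200/241 200/229 -100/229 -100/241

left sensor world pos  = (-4, -6); dL² = 241
right sensor world pos = (-4, 0); dR² = 229
sL = 200/241 = 200/241
sR = 200/229 = 200/229
mL = 0·sL + -1/2·sR = -100/229
mR = -1/2·sL + 0·sR = -100/241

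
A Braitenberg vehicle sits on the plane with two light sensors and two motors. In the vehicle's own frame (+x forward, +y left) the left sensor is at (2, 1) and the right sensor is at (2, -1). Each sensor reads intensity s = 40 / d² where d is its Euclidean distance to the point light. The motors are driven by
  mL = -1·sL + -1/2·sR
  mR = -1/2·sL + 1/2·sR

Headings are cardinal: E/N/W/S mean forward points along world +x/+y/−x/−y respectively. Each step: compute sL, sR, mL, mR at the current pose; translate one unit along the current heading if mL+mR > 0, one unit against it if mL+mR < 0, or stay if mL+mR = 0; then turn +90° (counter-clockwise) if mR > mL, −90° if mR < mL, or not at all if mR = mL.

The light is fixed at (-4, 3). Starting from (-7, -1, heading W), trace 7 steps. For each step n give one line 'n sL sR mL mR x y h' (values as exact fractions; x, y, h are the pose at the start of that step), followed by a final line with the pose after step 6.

0 4/5 20/17 -118/85 16/85 -7 -1 W
1 40/37 8/9 -508/333 -32/333 -6 -1 S
2 10 5/2 -45/4 -15/4 -6 0 E
3 40/17 8 -108/17 48/17 -7 0 N
4 4/5 20/17 -118/85 16/85 -7 -1 W
5 40/37 8/9 -508/333 -32/333 -6 -1 S
6 10 5/2 -45/4 -15/4 -6 0 E
final -7 0 N

n=0: pose=(-7,-1,W); sL=4/5, sR=20/17; mL=-118/85, mR=16/85; mL+mR=-6/5 → advance -1; mR−mL=134/85 → turn +1·90°
n=1: pose=(-6,-1,S); sL=40/37, sR=8/9; mL=-508/333, mR=-32/333; mL+mR=-60/37 → advance -1; mR−mL=476/333 → turn +1·90°
n=2: pose=(-6,0,E); sL=10, sR=5/2; mL=-45/4, mR=-15/4; mL+mR=-15 → advance -1; mR−mL=15/2 → turn +1·90°
n=3: pose=(-7,0,N); sL=40/17, sR=8; mL=-108/17, mR=48/17; mL+mR=-60/17 → advance -1; mR−mL=156/17 → turn +1·90°
n=4: pose=(-7,-1,W); sL=4/5, sR=20/17; mL=-118/85, mR=16/85; mL+mR=-6/5 → advance -1; mR−mL=134/85 → turn +1·90°
n=5: pose=(-6,-1,S); sL=40/37, sR=8/9; mL=-508/333, mR=-32/333; mL+mR=-60/37 → advance -1; mR−mL=476/333 → turn +1·90°
n=6: pose=(-6,0,E); sL=10, sR=5/2; mL=-45/4, mR=-15/4; mL+mR=-15 → advance -1; mR−mL=15/2 → turn +1·90°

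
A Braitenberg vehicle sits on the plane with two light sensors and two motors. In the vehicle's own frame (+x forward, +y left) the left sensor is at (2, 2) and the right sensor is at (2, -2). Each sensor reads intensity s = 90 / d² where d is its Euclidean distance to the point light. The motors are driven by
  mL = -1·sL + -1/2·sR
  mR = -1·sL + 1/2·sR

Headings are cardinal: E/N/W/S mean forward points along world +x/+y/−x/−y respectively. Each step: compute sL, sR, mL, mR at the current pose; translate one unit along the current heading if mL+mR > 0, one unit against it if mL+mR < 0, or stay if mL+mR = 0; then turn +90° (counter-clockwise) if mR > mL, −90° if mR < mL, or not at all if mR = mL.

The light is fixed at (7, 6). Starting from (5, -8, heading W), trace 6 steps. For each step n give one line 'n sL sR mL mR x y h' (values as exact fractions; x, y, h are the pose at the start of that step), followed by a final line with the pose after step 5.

0 45/136 9/16 -333/544 -27/544 5 -8 W
1 90/257 18/53 -7083/13621 -2457/13621 6 -8 S
2 45/61 45/113 -12915/13786 -7425/13786 6 -7 E
3 90/137 90/121 -17055/16577 -4725/16577 5 -7 N
4 45/136 9/16 -333/544 -27/544 5 -8 W
5 90/257 18/53 -7083/13621 -2457/13621 6 -8 S
final 6 -7 E

n=0: pose=(5,-8,W); sL=45/136, sR=9/16; mL=-333/544, mR=-27/544; mL+mR=-45/68 → advance -1; mR−mL=9/16 → turn +1·90°
n=1: pose=(6,-8,S); sL=90/257, sR=18/53; mL=-7083/13621, mR=-2457/13621; mL+mR=-180/257 → advance -1; mR−mL=18/53 → turn +1·90°
n=2: pose=(6,-7,E); sL=45/61, sR=45/113; mL=-12915/13786, mR=-7425/13786; mL+mR=-90/61 → advance -1; mR−mL=45/113 → turn +1·90°
n=3: pose=(5,-7,N); sL=90/137, sR=90/121; mL=-17055/16577, mR=-4725/16577; mL+mR=-180/137 → advance -1; mR−mL=90/121 → turn +1·90°
n=4: pose=(5,-8,W); sL=45/136, sR=9/16; mL=-333/544, mR=-27/544; mL+mR=-45/68 → advance -1; mR−mL=9/16 → turn +1·90°
n=5: pose=(6,-8,S); sL=90/257, sR=18/53; mL=-7083/13621, mR=-2457/13621; mL+mR=-180/257 → advance -1; mR−mL=18/53 → turn +1·90°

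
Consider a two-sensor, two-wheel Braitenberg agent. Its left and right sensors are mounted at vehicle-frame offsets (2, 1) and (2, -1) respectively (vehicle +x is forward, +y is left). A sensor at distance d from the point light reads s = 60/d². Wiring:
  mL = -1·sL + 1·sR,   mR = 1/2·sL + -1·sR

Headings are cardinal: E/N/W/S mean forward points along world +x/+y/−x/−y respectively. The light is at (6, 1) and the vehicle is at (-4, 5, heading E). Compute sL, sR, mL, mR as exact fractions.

60/89 60/73 960/6497 -3150/6497

left sensor world pos  = (-2, 6); dL² = 89
right sensor world pos = (-2, 4); dR² = 73
sL = 60/89 = 60/89
sR = 60/73 = 60/73
mL = -1·sL + 1·sR = 960/6497
mR = 1/2·sL + -1·sR = -3150/6497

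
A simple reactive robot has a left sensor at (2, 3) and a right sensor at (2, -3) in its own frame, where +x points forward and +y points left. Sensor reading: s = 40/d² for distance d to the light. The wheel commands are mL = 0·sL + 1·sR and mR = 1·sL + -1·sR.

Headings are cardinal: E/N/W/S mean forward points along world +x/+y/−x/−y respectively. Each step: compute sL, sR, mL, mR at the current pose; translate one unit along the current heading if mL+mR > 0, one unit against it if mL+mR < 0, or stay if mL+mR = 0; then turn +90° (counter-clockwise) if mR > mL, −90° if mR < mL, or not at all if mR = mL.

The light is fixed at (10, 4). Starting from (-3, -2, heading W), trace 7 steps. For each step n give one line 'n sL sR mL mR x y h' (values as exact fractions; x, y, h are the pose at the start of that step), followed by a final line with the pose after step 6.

n=0: pose=(-3,-2,W); sL=20/153, sR=20/117; mL=20/117, mR=-80/1989; mL+mR=20/153 → advance +1; mR−mL=-140/663 → turn -1·90°
n=1: pose=(-4,-2,N); sL=8/61, sR=40/137; mL=40/137, mR=-1344/8357; mL+mR=8/61 → advance +1; mR−mL=-3784/8357 → turn -1·90°
n=2: pose=(-4,-1,E); sL=10/37, sR=5/26; mL=5/26, mR=75/962; mL+mR=10/37 → advance +1; mR−mL=-55/481 → turn -1·90°
n=3: pose=(-3,-1,S); sL=40/149, sR=8/61; mL=8/61, mR=1248/9089; mL+mR=40/149 → advance +1; mR−mL=56/9089 → turn +1·90°
n=4: pose=(-3,-2,E); sL=4/13, sR=20/101; mL=20/101, mR=144/1313; mL+mR=4/13 → advance +1; mR−mL=-116/1313 → turn -1·90°
n=5: pose=(-2,-2,S); sL=8/29, sR=40/289; mL=40/289, mR=1152/8381; mL+mR=8/29 → advance +1; mR−mL=-8/8381 → turn -1·90°
n=6: pose=(-2,-3,W); sL=5/37, sR=10/53; mL=10/53, mR=-105/1961; mL+mR=5/37 → advance +1; mR−mL=-475/1961 → turn -1·90°

0 20/153 20/117 20/117 -80/1989 -3 -2 W
1 8/61 40/137 40/137 -1344/8357 -4 -2 N
2 10/37 5/26 5/26 75/962 -4 -1 E
3 40/149 8/61 8/61 1248/9089 -3 -1 S
4 4/13 20/101 20/101 144/1313 -3 -2 E
5 8/29 40/289 40/289 1152/8381 -2 -2 S
6 5/37 10/53 10/53 -105/1961 -2 -3 W
final -3 -3 N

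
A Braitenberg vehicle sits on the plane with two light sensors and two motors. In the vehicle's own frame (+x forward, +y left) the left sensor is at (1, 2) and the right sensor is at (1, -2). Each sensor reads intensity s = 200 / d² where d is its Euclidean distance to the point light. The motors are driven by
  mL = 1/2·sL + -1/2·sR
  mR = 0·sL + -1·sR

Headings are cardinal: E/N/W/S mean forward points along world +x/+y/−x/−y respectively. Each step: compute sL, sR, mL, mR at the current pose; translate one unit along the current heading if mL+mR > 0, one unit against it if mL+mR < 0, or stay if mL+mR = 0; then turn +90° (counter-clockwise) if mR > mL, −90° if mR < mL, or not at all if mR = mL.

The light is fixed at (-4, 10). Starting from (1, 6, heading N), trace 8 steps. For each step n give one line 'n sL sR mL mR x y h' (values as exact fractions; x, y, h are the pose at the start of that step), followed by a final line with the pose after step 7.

0 100/9 100/29 1000/261 -100/29 1 6 N
1 200/37 200/61 2400/2257 -200/61 1 7 E
2 50/13 10 -40/13 -10 0 7 S
3 8 200/9 -64/9 -200/9 0 8 W
4 20 4 8 -4 1 8 N
5 200/37 40/9 160/333 -40/9 1 9 E
6 5 25 -10 -25 0 9 S
7 200/13 200/13 0 -200/13 0 10 W
final 1 10 N

n=0: pose=(1,6,N); sL=100/9, sR=100/29; mL=1000/261, mR=-100/29; mL+mR=100/261 → advance +1; mR−mL=-1900/261 → turn -1·90°
n=1: pose=(1,7,E); sL=200/37, sR=200/61; mL=2400/2257, mR=-200/61; mL+mR=-5000/2257 → advance -1; mR−mL=-9800/2257 → turn -1·90°
n=2: pose=(0,7,S); sL=50/13, sR=10; mL=-40/13, mR=-10; mL+mR=-170/13 → advance -1; mR−mL=-90/13 → turn -1·90°
n=3: pose=(0,8,W); sL=8, sR=200/9; mL=-64/9, mR=-200/9; mL+mR=-88/3 → advance -1; mR−mL=-136/9 → turn -1·90°
n=4: pose=(1,8,N); sL=20, sR=4; mL=8, mR=-4; mL+mR=4 → advance +1; mR−mL=-12 → turn -1·90°
n=5: pose=(1,9,E); sL=200/37, sR=40/9; mL=160/333, mR=-40/9; mL+mR=-440/111 → advance -1; mR−mL=-1640/333 → turn -1·90°
n=6: pose=(0,9,S); sL=5, sR=25; mL=-10, mR=-25; mL+mR=-35 → advance -1; mR−mL=-15 → turn -1·90°
n=7: pose=(0,10,W); sL=200/13, sR=200/13; mL=0, mR=-200/13; mL+mR=-200/13 → advance -1; mR−mL=-200/13 → turn -1·90°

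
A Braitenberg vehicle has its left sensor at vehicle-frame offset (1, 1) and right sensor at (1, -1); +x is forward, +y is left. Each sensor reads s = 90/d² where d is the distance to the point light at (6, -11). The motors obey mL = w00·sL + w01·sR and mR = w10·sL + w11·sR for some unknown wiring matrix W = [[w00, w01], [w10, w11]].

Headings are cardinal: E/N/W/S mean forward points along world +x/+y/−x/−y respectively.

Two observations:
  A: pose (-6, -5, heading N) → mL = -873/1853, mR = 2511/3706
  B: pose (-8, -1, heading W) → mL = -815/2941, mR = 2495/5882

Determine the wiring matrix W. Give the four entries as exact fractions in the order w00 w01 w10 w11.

-1/2 -1/2 1 1/2

obs A: pose=(-6,-5,N) → sL=45/109, sR=9/17, mL=-873/1853, mR=2511/3706
obs B: pose=(-8,-1,W) → sL=5/17, sR=45/173, mL=-815/2941, mR=2495/5882
sensor matrix S = [[45/109, 9/17], [5/17, 45/173]]; det S = -263340/5449673
solve [mL_A; mL_B] = S·[w00; w01] and [mR_A; mR_B] = S·[w10; w11]:
  w00 = -1/2, w01 = -1/2, w10 = 1, w11 = 1/2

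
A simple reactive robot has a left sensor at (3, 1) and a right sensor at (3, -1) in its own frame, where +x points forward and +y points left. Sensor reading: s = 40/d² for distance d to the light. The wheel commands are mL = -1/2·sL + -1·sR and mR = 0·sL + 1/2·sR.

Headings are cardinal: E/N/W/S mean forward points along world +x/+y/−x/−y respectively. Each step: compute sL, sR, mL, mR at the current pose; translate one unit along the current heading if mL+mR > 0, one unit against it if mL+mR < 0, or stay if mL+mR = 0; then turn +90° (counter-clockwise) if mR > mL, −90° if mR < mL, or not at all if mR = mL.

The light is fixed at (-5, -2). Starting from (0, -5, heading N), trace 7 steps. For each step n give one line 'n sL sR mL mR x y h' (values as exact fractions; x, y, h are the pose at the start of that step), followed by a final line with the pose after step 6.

0 5/2 10/9 -85/36 5/9 0 -5 N
1 40/29 40/13 -1420/377 20/13 0 -6 W
2 20/49 20/37 -1350/1813 10/37 1 -6 S
3 8/17 40/97 -1068/1649 20/97 1 -5 E
4 5/2 10/9 -85/36 5/9 0 -5 N
5 40/29 40/13 -1420/377 20/13 0 -6 W
6 20/49 20/37 -1350/1813 10/37 1 -6 S
final 1 -5 E

n=0: pose=(0,-5,N); sL=5/2, sR=10/9; mL=-85/36, mR=5/9; mL+mR=-65/36 → advance -1; mR−mL=35/12 → turn +1·90°
n=1: pose=(0,-6,W); sL=40/29, sR=40/13; mL=-1420/377, mR=20/13; mL+mR=-840/377 → advance -1; mR−mL=2000/377 → turn +1·90°
n=2: pose=(1,-6,S); sL=20/49, sR=20/37; mL=-1350/1813, mR=10/37; mL+mR=-860/1813 → advance -1; mR−mL=1840/1813 → turn +1·90°
n=3: pose=(1,-5,E); sL=8/17, sR=40/97; mL=-1068/1649, mR=20/97; mL+mR=-728/1649 → advance -1; mR−mL=1408/1649 → turn +1·90°
n=4: pose=(0,-5,N); sL=5/2, sR=10/9; mL=-85/36, mR=5/9; mL+mR=-65/36 → advance -1; mR−mL=35/12 → turn +1·90°
n=5: pose=(0,-6,W); sL=40/29, sR=40/13; mL=-1420/377, mR=20/13; mL+mR=-840/377 → advance -1; mR−mL=2000/377 → turn +1·90°
n=6: pose=(1,-6,S); sL=20/49, sR=20/37; mL=-1350/1813, mR=10/37; mL+mR=-860/1813 → advance -1; mR−mL=1840/1813 → turn +1·90°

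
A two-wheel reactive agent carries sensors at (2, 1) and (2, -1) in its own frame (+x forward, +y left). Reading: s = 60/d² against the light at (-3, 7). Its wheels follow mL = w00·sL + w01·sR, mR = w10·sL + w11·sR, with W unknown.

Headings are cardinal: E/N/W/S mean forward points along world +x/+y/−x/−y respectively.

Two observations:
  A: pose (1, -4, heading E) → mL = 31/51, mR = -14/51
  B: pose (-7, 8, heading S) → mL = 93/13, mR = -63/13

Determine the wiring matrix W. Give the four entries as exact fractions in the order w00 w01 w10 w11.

obs A: pose=(1,-4,E) → sL=15/34, sR=1/3, mL=31/51, mR=-14/51
obs B: pose=(-7,8,S) → sL=6, sR=30/13, mL=93/13, mR=-63/13
sensor matrix S = [[15/34, 1/3], [6, 30/13]]; det S = -217/221
solve [mL_A; mL_B] = S·[w00; w01] and [mR_A; mR_B] = S·[w10; w11]:
  w00 = 1, w01 = 1/2, w10 = -1, w11 = 1/2

1 1/2 -1 1/2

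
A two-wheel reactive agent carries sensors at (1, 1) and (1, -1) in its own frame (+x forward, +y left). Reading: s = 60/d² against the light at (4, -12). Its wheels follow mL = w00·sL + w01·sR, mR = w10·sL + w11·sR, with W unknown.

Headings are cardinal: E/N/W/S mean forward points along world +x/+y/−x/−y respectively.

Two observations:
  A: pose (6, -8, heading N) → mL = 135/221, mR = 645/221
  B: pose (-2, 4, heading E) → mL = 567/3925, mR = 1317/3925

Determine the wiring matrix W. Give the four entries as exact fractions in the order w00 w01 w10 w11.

-1/2 1 1/2 1

obs A: pose=(6,-8,N) → sL=30/13, sR=30/17, mL=135/221, mR=645/221
obs B: pose=(-2,4,E) → sL=30/157, sR=6/25, mL=567/3925, mR=1317/3925
sensor matrix S = [[30/13, 30/17], [30/157, 6/25]]; det S = 37584/173485
solve [mL_A; mL_B] = S·[w00; w01] and [mR_A; mR_B] = S·[w10; w11]:
  w00 = -1/2, w01 = 1, w10 = 1/2, w11 = 1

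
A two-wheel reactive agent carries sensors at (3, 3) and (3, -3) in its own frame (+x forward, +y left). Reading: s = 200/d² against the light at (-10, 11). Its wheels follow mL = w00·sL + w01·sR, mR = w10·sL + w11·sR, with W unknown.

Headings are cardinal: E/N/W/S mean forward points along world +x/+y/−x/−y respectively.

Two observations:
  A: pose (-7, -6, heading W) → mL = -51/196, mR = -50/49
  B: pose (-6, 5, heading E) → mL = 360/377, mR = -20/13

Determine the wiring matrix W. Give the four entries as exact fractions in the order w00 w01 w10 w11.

1/2 -1/2 0 -1

obs A: pose=(-7,-6,W) → sL=1/2, sR=50/49, mL=-51/196, mR=-50/49
obs B: pose=(-6,5,E) → sL=100/29, sR=20/13, mL=360/377, mR=-20/13
sensor matrix S = [[1/2, 50/49], [100/29, 20/13]]; det S = -50790/18473
solve [mL_A; mL_B] = S·[w00; w01] and [mR_A; mR_B] = S·[w10; w11]:
  w00 = 1/2, w01 = -1/2, w10 = 0, w11 = -1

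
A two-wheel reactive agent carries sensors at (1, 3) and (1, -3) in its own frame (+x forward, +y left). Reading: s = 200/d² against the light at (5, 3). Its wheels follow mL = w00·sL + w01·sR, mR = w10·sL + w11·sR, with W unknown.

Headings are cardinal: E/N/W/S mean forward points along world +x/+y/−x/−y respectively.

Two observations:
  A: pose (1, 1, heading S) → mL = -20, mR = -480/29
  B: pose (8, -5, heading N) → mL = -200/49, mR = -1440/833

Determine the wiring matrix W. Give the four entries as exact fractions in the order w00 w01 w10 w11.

-1 0 -1 1

obs A: pose=(1,1,S) → sL=20, sR=100/29, mL=-20, mR=-480/29
obs B: pose=(8,-5,N) → sL=200/49, sR=40/17, mL=-200/49, mR=-1440/833
sensor matrix S = [[20, 100/29], [200/49, 40/17]]; det S = 796800/24157
solve [mL_A; mL_B] = S·[w00; w01] and [mR_A; mR_B] = S·[w10; w11]:
  w00 = -1, w01 = 0, w10 = -1, w11 = 1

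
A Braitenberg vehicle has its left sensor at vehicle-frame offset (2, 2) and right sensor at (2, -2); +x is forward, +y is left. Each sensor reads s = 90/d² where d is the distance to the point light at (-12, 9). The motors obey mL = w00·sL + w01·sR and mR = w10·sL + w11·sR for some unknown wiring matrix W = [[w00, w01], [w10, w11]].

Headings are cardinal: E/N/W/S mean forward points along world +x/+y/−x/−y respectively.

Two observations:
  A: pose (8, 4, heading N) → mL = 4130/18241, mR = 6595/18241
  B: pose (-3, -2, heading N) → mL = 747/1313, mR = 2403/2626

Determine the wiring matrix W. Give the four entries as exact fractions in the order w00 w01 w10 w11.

obs A: pose=(8,4,N) → sL=10/37, sR=90/493, mL=4130/18241, mR=6595/18241
obs B: pose=(-3,-2,N) → sL=9/13, sR=45/101, mL=747/1313, mR=2403/2626
sensor matrix S = [[10/37, 90/493], [9/13, 45/101]]; det S = -142920/23950433
solve [mL_A; mL_B] = S·[w00; w01] and [mR_A; mR_B] = S·[w10; w11]:
  w00 = 1/2, w01 = 1/2, w10 = 1, w11 = 1/2

1/2 1/2 1 1/2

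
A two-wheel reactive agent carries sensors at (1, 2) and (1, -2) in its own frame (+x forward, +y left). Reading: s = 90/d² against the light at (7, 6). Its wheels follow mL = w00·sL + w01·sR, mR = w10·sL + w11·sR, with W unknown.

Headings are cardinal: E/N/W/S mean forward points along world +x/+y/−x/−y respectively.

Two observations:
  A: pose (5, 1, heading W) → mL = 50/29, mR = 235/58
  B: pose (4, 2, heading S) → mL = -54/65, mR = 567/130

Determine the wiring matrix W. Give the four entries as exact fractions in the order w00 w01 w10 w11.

obs A: pose=(5,1,W) → sL=45/29, sR=5, mL=50/29, mR=235/58
obs B: pose=(4,2,S) → sL=45/13, sR=9/5, mL=-54/65, mR=567/130
sensor matrix S = [[45/29, 5], [45/13, 9/5]]; det S = -5472/377
solve [mL_A; mL_B] = S·[w00; w01] and [mR_A; mR_B] = S·[w10; w11]:
  w00 = -1/2, w01 = 1/2, w10 = 1, w11 = 1/2

-1/2 1/2 1 1/2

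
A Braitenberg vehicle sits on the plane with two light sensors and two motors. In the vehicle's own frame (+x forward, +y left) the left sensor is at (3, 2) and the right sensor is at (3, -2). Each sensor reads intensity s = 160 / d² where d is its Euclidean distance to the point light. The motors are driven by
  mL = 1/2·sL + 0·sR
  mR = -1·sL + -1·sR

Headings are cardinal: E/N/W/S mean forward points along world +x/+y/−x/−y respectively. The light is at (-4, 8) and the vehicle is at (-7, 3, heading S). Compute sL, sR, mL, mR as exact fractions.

32/13 160/89 16/13 -4928/1157

left sensor world pos  = (-5, 0); dL² = 65
right sensor world pos = (-9, 0); dR² = 89
sL = 160/65 = 32/13
sR = 160/89 = 160/89
mL = 1/2·sL + 0·sR = 16/13
mR = -1·sL + -1·sR = -4928/1157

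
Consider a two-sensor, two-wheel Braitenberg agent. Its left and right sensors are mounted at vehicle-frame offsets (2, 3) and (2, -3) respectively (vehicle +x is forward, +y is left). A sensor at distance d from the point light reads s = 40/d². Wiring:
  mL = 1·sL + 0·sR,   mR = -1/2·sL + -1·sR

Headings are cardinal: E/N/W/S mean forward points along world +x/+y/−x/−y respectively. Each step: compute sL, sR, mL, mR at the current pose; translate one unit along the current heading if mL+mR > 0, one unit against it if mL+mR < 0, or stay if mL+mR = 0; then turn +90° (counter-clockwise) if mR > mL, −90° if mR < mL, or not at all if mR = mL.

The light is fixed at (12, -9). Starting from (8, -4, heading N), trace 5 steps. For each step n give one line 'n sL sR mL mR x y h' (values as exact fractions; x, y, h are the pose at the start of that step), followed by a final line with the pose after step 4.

n=0: pose=(8,-4,N); sL=20/49, sR=4/5; mL=20/49, mR=-246/245; mL+mR=-146/245 → advance -1; mR−mL=-346/245 → turn -1·90°
n=1: pose=(8,-5,E); sL=40/53, sR=8; mL=40/53, mR=-444/53; mL+mR=-404/53 → advance -1; mR−mL=-484/53 → turn -1·90°
n=2: pose=(7,-5,S); sL=5, sR=10/17; mL=5, mR=-105/34; mL+mR=65/34 → advance +1; mR−mL=-275/34 → turn -1·90°
n=3: pose=(7,-6,W); sL=40/49, sR=8/17; mL=40/49, mR=-732/833; mL+mR=-52/833 → advance -1; mR−mL=-1412/833 → turn -1·90°
n=4: pose=(8,-6,N); sL=20/37, sR=20/13; mL=20/37, mR=-870/481; mL+mR=-610/481 → advance -1; mR−mL=-1130/481 → turn -1·90°

0 20/49 4/5 20/49 -246/245 8 -4 N
1 40/53 8 40/53 -444/53 8 -5 E
2 5 10/17 5 -105/34 7 -5 S
3 40/49 8/17 40/49 -732/833 7 -6 W
4 20/37 20/13 20/37 -870/481 8 -6 N
final 8 -7 E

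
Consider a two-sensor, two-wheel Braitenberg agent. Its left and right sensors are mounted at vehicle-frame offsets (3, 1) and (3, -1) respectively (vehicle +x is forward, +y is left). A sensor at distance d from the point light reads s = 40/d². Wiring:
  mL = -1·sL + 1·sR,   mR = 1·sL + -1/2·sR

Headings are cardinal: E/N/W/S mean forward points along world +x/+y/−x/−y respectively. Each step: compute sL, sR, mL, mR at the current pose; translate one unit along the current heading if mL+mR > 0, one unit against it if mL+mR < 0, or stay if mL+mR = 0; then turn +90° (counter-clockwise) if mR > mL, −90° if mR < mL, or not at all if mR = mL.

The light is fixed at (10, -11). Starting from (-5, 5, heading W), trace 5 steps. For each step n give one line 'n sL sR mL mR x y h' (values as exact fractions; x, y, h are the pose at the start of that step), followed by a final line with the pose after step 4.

0 40/549 40/613 -2560/336537 13540/336537 -5 5 W
1 20/197 20/229 -640/45113 2610/45113 -6 5 S
2 8/85 8/73 96/6205 244/6205 -6 4 E
3 2/29 1/13 3/377 23/754 -5 4 N
4 40/549 40/613 -2560/336537 13540/336537 -5 5 W
final -6 5 S

n=0: pose=(-5,5,W); sL=40/549, sR=40/613; mL=-2560/336537, mR=13540/336537; mL+mR=20/613 → advance +1; mR−mL=16100/336537 → turn +1·90°
n=1: pose=(-6,5,S); sL=20/197, sR=20/229; mL=-640/45113, mR=2610/45113; mL+mR=10/229 → advance +1; mR−mL=3250/45113 → turn +1·90°
n=2: pose=(-6,4,E); sL=8/85, sR=8/73; mL=96/6205, mR=244/6205; mL+mR=4/73 → advance +1; mR−mL=148/6205 → turn +1·90°
n=3: pose=(-5,4,N); sL=2/29, sR=1/13; mL=3/377, mR=23/754; mL+mR=1/26 → advance +1; mR−mL=17/754 → turn +1·90°
n=4: pose=(-5,5,W); sL=40/549, sR=40/613; mL=-2560/336537, mR=13540/336537; mL+mR=20/613 → advance +1; mR−mL=16100/336537 → turn +1·90°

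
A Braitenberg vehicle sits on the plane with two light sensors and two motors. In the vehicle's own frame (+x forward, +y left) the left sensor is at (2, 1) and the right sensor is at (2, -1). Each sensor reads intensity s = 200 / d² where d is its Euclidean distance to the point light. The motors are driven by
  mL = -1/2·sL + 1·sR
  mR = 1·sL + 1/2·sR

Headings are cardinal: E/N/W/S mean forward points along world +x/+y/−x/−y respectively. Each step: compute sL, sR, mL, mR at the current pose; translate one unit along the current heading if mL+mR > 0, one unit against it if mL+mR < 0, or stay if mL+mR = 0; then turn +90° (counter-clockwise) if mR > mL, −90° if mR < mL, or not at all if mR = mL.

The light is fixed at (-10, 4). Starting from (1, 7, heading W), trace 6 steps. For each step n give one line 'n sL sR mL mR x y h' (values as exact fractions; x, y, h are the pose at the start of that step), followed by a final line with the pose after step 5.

n=0: pose=(1,7,W); sL=40/17, sR=200/97; mL=1460/1649, mR=5580/1649; mL+mR=7040/1649 → advance +1; mR−mL=4120/1649 → turn +1·90°
n=1: pose=(0,7,S); sL=100/61, sR=100/41; mL=4050/2501, mR=7150/2501; mL+mR=11200/2501 → advance +1; mR−mL=3100/2501 → turn +1·90°
n=2: pose=(0,6,E); sL=200/153, sR=40/29; mL=3220/4437, mR=8860/4437; mL+mR=12080/4437 → advance +1; mR−mL=1880/1479 → turn +1·90°
n=3: pose=(1,6,N); sL=50/29, sR=5/4; mL=45/116, mR=545/232; mL+mR=635/232 → advance +1; mR−mL=455/232 → turn +1·90°
n=4: pose=(1,7,W); sL=40/17, sR=200/97; mL=1460/1649, mR=5580/1649; mL+mR=7040/1649 → advance +1; mR−mL=4120/1649 → turn +1·90°
n=5: pose=(0,7,S); sL=100/61, sR=100/41; mL=4050/2501, mR=7150/2501; mL+mR=11200/2501 → advance +1; mR−mL=3100/2501 → turn +1·90°

0 40/17 200/97 1460/1649 5580/1649 1 7 W
1 100/61 100/41 4050/2501 7150/2501 0 7 S
2 200/153 40/29 3220/4437 8860/4437 0 6 E
3 50/29 5/4 45/116 545/232 1 6 N
4 40/17 200/97 1460/1649 5580/1649 1 7 W
5 100/61 100/41 4050/2501 7150/2501 0 7 S
final 0 6 E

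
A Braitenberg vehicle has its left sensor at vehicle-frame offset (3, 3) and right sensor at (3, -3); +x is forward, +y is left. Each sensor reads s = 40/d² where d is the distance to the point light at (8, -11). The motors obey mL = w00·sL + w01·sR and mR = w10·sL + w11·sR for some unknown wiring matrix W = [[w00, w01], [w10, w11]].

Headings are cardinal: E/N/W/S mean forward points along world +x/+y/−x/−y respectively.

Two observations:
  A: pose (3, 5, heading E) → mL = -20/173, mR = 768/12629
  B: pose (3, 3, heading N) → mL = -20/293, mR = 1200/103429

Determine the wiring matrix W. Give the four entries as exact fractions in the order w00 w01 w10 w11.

obs A: pose=(3,5,E) → sL=8/73, sR=40/173, mL=-20/173, mR=768/12629
obs B: pose=(3,3,N) → sL=40/353, sR=40/293, mL=-20/293, mR=1200/103429
sensor matrix S = [[8/73, 40/173], [40/353, 40/293]]; det S = -14680320/1306204841
solve [mL_A; mL_B] = S·[w00; w01] and [mR_A; mR_B] = S·[w10; w11]:
  w00 = 0, w01 = -1/2, w10 = -1/2, w11 = 1/2

0 -1/2 -1/2 1/2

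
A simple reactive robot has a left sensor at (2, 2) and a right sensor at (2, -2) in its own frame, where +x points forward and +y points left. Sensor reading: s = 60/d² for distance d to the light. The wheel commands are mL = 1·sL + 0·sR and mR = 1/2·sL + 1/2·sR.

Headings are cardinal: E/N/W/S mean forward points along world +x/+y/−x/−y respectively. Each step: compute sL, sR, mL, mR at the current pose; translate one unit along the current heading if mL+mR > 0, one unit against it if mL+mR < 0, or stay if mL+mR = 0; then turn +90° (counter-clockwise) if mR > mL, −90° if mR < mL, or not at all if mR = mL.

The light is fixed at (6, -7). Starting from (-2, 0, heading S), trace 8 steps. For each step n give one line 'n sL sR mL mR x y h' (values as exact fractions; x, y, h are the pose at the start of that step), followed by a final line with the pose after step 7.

0 60/61 12/25 60/61 1116/1525 -2 0 S
1 15/29 15/41 15/29 525/1189 -2 -1 W
2 12/37 60/113 12/37 1788/4181 -3 -1 N
3 30/73 30/101 30/73 2610/7373 -3 0 W
4 4/15 12/29 4/15 148/435 -4 0 N
5 1/3 15/61 1/3 53/183 -4 1 W
6 60/269 60/181 60/269 13500/48689 -5 1 N
7 30/109 6/29 30/109 762/3161 -5 2 W
final -6 2 N

n=0: pose=(-2,0,S); sL=60/61, sR=12/25; mL=60/61, mR=1116/1525; mL+mR=2616/1525 → advance +1; mR−mL=-384/1525 → turn -1·90°
n=1: pose=(-2,-1,W); sL=15/29, sR=15/41; mL=15/29, mR=525/1189; mL+mR=1140/1189 → advance +1; mR−mL=-90/1189 → turn -1·90°
n=2: pose=(-3,-1,N); sL=12/37, sR=60/113; mL=12/37, mR=1788/4181; mL+mR=3144/4181 → advance +1; mR−mL=432/4181 → turn +1·90°
n=3: pose=(-3,0,W); sL=30/73, sR=30/101; mL=30/73, mR=2610/7373; mL+mR=5640/7373 → advance +1; mR−mL=-420/7373 → turn -1·90°
n=4: pose=(-4,0,N); sL=4/15, sR=12/29; mL=4/15, mR=148/435; mL+mR=88/145 → advance +1; mR−mL=32/435 → turn +1·90°
n=5: pose=(-4,1,W); sL=1/3, sR=15/61; mL=1/3, mR=53/183; mL+mR=38/61 → advance +1; mR−mL=-8/183 → turn -1·90°
n=6: pose=(-5,1,N); sL=60/269, sR=60/181; mL=60/269, mR=13500/48689; mL+mR=24360/48689 → advance +1; mR−mL=2640/48689 → turn +1·90°
n=7: pose=(-5,2,W); sL=30/109, sR=6/29; mL=30/109, mR=762/3161; mL+mR=1632/3161 → advance +1; mR−mL=-108/3161 → turn -1·90°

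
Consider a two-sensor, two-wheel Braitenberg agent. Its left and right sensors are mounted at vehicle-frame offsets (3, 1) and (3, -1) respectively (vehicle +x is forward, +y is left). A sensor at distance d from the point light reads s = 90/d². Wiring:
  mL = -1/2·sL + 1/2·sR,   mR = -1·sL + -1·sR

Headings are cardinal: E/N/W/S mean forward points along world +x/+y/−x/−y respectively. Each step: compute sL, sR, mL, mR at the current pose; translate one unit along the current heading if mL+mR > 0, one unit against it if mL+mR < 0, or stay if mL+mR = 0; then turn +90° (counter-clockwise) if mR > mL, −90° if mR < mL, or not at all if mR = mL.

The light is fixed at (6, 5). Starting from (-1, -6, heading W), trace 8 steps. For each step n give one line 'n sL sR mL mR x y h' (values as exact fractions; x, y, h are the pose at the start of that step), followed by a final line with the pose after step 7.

0 45/122 9/20 99/2440 -999/1220 -1 -6 W
1 90/113 90/89 1080/10057 -18180/10057 0 -6 N
2 9/13 45/89 -108/1157 -1386/1157 0 -7 E
3 10/29 90/289 -140/8381 -5500/8381 -1 -7 S
4 45/122 9/20 99/2440 -999/1220 -1 -6 W
5 90/113 90/89 1080/10057 -18180/10057 0 -6 N
6 9/13 45/89 -108/1157 -1386/1157 0 -7 E
7 10/29 90/289 -140/8381 -5500/8381 -1 -7 S
final -1 -6 W

n=0: pose=(-1,-6,W); sL=45/122, sR=9/20; mL=99/2440, mR=-999/1220; mL+mR=-1899/2440 → advance -1; mR−mL=-2097/2440 → turn -1·90°
n=1: pose=(0,-6,N); sL=90/113, sR=90/89; mL=1080/10057, mR=-18180/10057; mL+mR=-17100/10057 → advance -1; mR−mL=-19260/10057 → turn -1·90°
n=2: pose=(0,-7,E); sL=9/13, sR=45/89; mL=-108/1157, mR=-1386/1157; mL+mR=-1494/1157 → advance -1; mR−mL=-1278/1157 → turn -1·90°
n=3: pose=(-1,-7,S); sL=10/29, sR=90/289; mL=-140/8381, mR=-5500/8381; mL+mR=-5640/8381 → advance -1; mR−mL=-5360/8381 → turn -1·90°
n=4: pose=(-1,-6,W); sL=45/122, sR=9/20; mL=99/2440, mR=-999/1220; mL+mR=-1899/2440 → advance -1; mR−mL=-2097/2440 → turn -1·90°
n=5: pose=(0,-6,N); sL=90/113, sR=90/89; mL=1080/10057, mR=-18180/10057; mL+mR=-17100/10057 → advance -1; mR−mL=-19260/10057 → turn -1·90°
n=6: pose=(0,-7,E); sL=9/13, sR=45/89; mL=-108/1157, mR=-1386/1157; mL+mR=-1494/1157 → advance -1; mR−mL=-1278/1157 → turn -1·90°
n=7: pose=(-1,-7,S); sL=10/29, sR=90/289; mL=-140/8381, mR=-5500/8381; mL+mR=-5640/8381 → advance -1; mR−mL=-5360/8381 → turn -1·90°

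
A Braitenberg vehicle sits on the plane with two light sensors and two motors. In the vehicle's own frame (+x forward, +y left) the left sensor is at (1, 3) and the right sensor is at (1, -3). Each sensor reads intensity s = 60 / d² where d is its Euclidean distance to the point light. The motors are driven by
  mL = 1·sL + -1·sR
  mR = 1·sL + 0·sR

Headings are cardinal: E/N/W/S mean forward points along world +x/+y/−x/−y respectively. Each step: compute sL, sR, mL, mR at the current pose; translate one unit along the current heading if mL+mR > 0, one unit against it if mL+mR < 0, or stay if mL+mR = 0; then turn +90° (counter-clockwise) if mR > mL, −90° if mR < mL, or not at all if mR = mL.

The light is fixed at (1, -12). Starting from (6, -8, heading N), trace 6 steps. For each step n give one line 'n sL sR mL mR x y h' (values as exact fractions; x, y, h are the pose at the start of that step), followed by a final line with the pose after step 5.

0 60/29 60/89 3600/2581 60/29 6 -8 N
1 3 3/4 9/4 3 6 -7 W
2 12/13 60/17 -576/221 12/13 5 -7 S
3 30/53 30/17 -1080/901 30/53 5 -6 E
4 60/49 12/17 432/833 60/49 4 -6 N
5 3 15/26 63/26 3 4 -5 W
final 3 -5 S

n=0: pose=(6,-8,N); sL=60/29, sR=60/89; mL=3600/2581, mR=60/29; mL+mR=8940/2581 → advance +1; mR−mL=60/89 → turn +1·90°
n=1: pose=(6,-7,W); sL=3, sR=3/4; mL=9/4, mR=3; mL+mR=21/4 → advance +1; mR−mL=3/4 → turn +1·90°
n=2: pose=(5,-7,S); sL=12/13, sR=60/17; mL=-576/221, mR=12/13; mL+mR=-372/221 → advance -1; mR−mL=60/17 → turn +1·90°
n=3: pose=(5,-6,E); sL=30/53, sR=30/17; mL=-1080/901, mR=30/53; mL+mR=-570/901 → advance -1; mR−mL=30/17 → turn +1·90°
n=4: pose=(4,-6,N); sL=60/49, sR=12/17; mL=432/833, mR=60/49; mL+mR=1452/833 → advance +1; mR−mL=12/17 → turn +1·90°
n=5: pose=(4,-5,W); sL=3, sR=15/26; mL=63/26, mR=3; mL+mR=141/26 → advance +1; mR−mL=15/26 → turn +1·90°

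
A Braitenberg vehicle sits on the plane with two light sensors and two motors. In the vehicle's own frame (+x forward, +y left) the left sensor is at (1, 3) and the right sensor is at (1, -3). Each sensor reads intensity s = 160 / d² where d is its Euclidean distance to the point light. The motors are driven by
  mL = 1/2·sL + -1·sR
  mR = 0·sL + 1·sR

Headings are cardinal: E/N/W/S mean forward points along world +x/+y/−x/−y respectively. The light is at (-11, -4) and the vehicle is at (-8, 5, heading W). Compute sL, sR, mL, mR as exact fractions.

4 40/37 34/37 40/37

left sensor world pos  = (-9, 2); dL² = 40
right sensor world pos = (-9, 8); dR² = 148
sL = 160/40 = 4
sR = 160/148 = 40/37
mL = 1/2·sL + -1·sR = 34/37
mR = 0·sL + 1·sR = 40/37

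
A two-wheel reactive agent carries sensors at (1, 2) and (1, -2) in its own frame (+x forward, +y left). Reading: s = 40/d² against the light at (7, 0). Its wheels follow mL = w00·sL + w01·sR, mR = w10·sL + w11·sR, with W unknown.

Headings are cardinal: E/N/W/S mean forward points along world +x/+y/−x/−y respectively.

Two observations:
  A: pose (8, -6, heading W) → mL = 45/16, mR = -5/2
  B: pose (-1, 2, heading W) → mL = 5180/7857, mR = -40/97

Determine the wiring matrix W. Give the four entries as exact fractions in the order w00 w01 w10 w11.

1/2 1 0 -1

obs A: pose=(8,-6,W) → sL=5/8, sR=5/2, mL=45/16, mR=-5/2
obs B: pose=(-1,2,W) → sL=40/81, sR=40/97, mL=5180/7857, mR=-40/97
sensor matrix S = [[5/8, 5/2], [40/81, 40/97]]; det S = -7675/7857
solve [mL_A; mL_B] = S·[w00; w01] and [mR_A; mR_B] = S·[w10; w11]:
  w00 = 1/2, w01 = 1, w10 = 0, w11 = -1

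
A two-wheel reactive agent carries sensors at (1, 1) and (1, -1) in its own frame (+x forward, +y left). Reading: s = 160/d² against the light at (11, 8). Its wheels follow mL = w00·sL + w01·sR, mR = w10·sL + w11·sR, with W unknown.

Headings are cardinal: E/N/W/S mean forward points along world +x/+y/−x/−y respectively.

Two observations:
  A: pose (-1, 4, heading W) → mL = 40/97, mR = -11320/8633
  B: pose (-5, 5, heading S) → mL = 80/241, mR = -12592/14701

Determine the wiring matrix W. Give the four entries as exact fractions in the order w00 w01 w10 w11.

obs A: pose=(-1,4,W) → sL=80/97, sR=80/89, mL=40/97, mR=-11320/8633
obs B: pose=(-5,5,S) → sL=160/241, sR=32/61, mL=80/241, mR=-12592/14701
sensor matrix S = [[80/97, 80/89], [160/241, 32/61]]; det S = -20828160/126913733
solve [mL_A; mL_B] = S·[w00; w01] and [mR_A; mR_B] = S·[w10; w11]:
  w00 = 1/2, w01 = 0, w10 = -1/2, w11 = -1

1/2 0 -1/2 -1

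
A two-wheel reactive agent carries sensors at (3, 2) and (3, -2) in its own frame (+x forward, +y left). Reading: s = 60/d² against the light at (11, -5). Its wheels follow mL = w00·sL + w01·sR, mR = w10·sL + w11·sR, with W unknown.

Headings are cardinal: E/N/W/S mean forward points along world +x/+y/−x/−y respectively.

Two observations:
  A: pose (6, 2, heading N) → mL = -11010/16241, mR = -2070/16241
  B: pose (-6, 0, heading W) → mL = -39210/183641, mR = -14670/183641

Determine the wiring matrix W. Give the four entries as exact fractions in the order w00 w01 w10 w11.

obs A: pose=(6,2,N) → sL=60/149, sR=60/109, mL=-11010/16241, mR=-2070/16241
obs B: pose=(-6,0,W) → sL=60/409, sR=60/449, mL=-39210/183641, mR=-14670/183641
sensor matrix S = [[60/149, 60/109], [60/409, 60/449]]; det S = -80352000/2982513481
solve [mL_A; mL_B] = S·[w00; w01] and [mR_A; mR_B] = S·[w10; w11]:
  w00 = -1, w01 = -1/2, w10 = -1, w11 = 1/2

-1 -1/2 -1 1/2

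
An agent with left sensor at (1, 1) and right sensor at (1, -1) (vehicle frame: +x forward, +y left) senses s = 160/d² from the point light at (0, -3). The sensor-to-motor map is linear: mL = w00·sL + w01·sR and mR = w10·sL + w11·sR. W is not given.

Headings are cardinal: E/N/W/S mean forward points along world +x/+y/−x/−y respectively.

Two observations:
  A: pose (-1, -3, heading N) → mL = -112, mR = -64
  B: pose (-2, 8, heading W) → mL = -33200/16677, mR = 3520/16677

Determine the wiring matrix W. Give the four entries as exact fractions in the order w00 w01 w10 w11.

obs A: pose=(-1,-3,N) → sL=32, sR=160, mL=-112, mR=-64
obs B: pose=(-2,8,W) → sL=160/109, sR=160/153, mL=-33200/16677, mR=3520/16677
sensor matrix S = [[32, 160], [160/109, 160/153]]; det S = -3358720/16677
solve [mL_A; mL_B] = S·[w00; w01] and [mR_A; mR_B] = S·[w10; w11]:
  w00 = -1, w01 = -1/2, w10 = 1/2, w11 = -1/2

-1 -1/2 1/2 -1/2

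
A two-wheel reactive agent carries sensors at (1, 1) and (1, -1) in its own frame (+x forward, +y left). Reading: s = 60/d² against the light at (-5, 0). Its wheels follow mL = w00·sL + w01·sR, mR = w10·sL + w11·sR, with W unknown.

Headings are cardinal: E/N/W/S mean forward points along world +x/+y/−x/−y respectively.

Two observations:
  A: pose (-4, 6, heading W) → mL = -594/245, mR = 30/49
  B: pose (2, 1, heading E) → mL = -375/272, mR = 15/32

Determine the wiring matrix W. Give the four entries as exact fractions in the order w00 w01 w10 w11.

obs A: pose=(-4,6,W) → sL=12/5, sR=60/49, mL=-594/245, mR=30/49
obs B: pose=(2,1,E) → sL=15/17, sR=15/16, mL=-375/272, mR=15/32
sensor matrix S = [[12/5, 60/49], [15/17, 15/16]]; det S = 3897/3332
solve [mL_A; mL_B] = S·[w00; w01] and [mR_A; mR_B] = S·[w10; w11]:
  w00 = -1/2, w01 = -1, w10 = 0, w11 = 1/2

-1/2 -1 0 1/2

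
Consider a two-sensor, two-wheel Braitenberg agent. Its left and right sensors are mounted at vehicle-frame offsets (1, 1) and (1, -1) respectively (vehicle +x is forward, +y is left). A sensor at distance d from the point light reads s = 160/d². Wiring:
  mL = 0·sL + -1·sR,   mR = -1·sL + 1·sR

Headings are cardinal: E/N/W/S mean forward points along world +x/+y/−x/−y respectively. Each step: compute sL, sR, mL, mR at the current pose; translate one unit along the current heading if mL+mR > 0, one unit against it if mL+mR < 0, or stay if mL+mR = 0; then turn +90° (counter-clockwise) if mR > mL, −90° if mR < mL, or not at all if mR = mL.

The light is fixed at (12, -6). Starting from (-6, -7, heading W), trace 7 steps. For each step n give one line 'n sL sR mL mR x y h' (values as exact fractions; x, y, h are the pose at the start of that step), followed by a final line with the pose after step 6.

0 32/73 160/361 -160/361 128/26353 -6 -7 W
1 8/13 20/41 -20/41 -68/533 -5 -7 S
2 160/257 160/257 -160/257 0 -5 -6 E
3 80/181 16/29 -16/29 576/5249 -6 -6 N
4 32/73 160/361 -160/361 128/26353 -6 -7 W
5 8/13 20/41 -20/41 -68/533 -5 -7 S
6 160/257 160/257 -160/257 0 -5 -6 E
final -6 -6 N

n=0: pose=(-6,-7,W); sL=32/73, sR=160/361; mL=-160/361, mR=128/26353; mL+mR=-32/73 → advance -1; mR−mL=11808/26353 → turn +1·90°
n=1: pose=(-5,-7,S); sL=8/13, sR=20/41; mL=-20/41, mR=-68/533; mL+mR=-8/13 → advance -1; mR−mL=192/533 → turn +1·90°
n=2: pose=(-5,-6,E); sL=160/257, sR=160/257; mL=-160/257, mR=0; mL+mR=-160/257 → advance -1; mR−mL=160/257 → turn +1·90°
n=3: pose=(-6,-6,N); sL=80/181, sR=16/29; mL=-16/29, mR=576/5249; mL+mR=-80/181 → advance -1; mR−mL=3472/5249 → turn +1·90°
n=4: pose=(-6,-7,W); sL=32/73, sR=160/361; mL=-160/361, mR=128/26353; mL+mR=-32/73 → advance -1; mR−mL=11808/26353 → turn +1·90°
n=5: pose=(-5,-7,S); sL=8/13, sR=20/41; mL=-20/41, mR=-68/533; mL+mR=-8/13 → advance -1; mR−mL=192/533 → turn +1·90°
n=6: pose=(-5,-6,E); sL=160/257, sR=160/257; mL=-160/257, mR=0; mL+mR=-160/257 → advance -1; mR−mL=160/257 → turn +1·90°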